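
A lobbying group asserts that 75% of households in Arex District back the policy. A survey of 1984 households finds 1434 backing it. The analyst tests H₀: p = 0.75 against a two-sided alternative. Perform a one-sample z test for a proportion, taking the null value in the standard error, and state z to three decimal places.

z = -2.800

p̂ = 1434/1984 = 0.72278.
SE = √(p₀(1−p₀)/n) = √(0.1875/1984) = 0.00972.
z = (0.72278 − 0.75)/0.00972 = -0.02722/0.00972 = -2.800.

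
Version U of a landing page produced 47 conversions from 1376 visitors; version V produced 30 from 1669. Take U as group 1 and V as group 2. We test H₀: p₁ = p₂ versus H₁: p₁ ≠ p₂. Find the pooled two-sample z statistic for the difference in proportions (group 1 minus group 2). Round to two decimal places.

p̂₁ = 47/1376 ≈ 0.03416, p̂₂ = 30/1669 ≈ 0.01797.
Pooled p̂ = (47+30)/(1376+1669) = 77/3045 = 0.02529.
SE = √(0.0246479 × 0.00132591) = 0.00572.
z = (0.03416 − 0.01797)/0.00572 = 0.01619/0.00572 = 2.83.
Two-sided p-value ≈ 2·Φ(−2.831) = 0.0046.

z = 2.83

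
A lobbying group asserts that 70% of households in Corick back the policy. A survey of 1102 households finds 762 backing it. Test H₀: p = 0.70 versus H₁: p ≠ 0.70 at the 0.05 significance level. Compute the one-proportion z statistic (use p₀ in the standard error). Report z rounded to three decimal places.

p̂ = 762/1102 = 0.69147.
Standard error under H₀: √(0.7×0.3/1102) = 0.01380.
z = (0.69147 − 0.7)/0.01380 = -0.00853/0.01380 = -0.618.
Two-sided p-value ≈ 2·Φ(−0.618) = 0.5366. With α = 0.05, fail to reject H₀.

z = -0.618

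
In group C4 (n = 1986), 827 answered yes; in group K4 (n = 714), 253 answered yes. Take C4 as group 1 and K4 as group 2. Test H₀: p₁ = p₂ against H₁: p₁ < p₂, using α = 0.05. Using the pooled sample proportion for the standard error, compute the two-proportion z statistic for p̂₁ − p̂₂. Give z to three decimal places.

p̂₁ = 827/1986 = 0.416415, p̂₂ = 253/714 = 0.354342.
Pooled p̂ = (827+253)/(1986+714) = 1080/2700 = 0.400000.
SE = √(p̂(1−p̂)(1/n₁+1/n₂)) = √(0.400000·0.600000·0.00190408) = √(0.00045698) = 0.021377.
z = (0.416415 − 0.354342)/0.021377 = 0.062073/0.021377 = 2.904.
p-value = P(Z < 2.904) ≈ 0.9982; since p > α = 0.05, fail to reject H₀.

z = 2.904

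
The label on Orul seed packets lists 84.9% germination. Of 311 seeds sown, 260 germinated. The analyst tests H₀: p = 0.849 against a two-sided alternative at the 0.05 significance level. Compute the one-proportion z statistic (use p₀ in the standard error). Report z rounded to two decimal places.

z = -0.64

p̂ = 260/311 = 0.8360.
SE = √(p₀(1−p₀)/n) = √(0.1282/311) = 0.0203.
z = (0.8360 − 0.849)/0.0203 = -0.0130/0.0203 = -0.64.
Two-sided p-value ≈ 2·Φ(−0.640) = 0.5224; since p > α = 0.05, fail to reject H₀.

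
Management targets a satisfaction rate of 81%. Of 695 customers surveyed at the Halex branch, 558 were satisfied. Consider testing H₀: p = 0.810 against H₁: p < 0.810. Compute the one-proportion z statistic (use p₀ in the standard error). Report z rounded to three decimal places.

p̂ = 558/695 ≈ 0.802878.
Standard error under H₀: √(0.81×0.19/695) = 0.014881.
z = (0.802878 − 0.81)/0.014881 = -0.007122/0.014881 = -0.479.
p-value = P(Z < -0.479) ≈ 0.3161.

z = -0.479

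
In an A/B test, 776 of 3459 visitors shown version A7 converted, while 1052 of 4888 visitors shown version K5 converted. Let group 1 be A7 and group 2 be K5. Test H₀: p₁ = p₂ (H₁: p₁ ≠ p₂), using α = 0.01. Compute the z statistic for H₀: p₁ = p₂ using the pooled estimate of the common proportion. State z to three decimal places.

z = 0.993

p̂₁ = 776/3459 ≈ 0.224342, p̂₂ = 1052/4888 ≈ 0.215221.
Pooled p̂ = (776+1052)/(3459+4888) = 1828/8347 = 0.219001.
SE = √(p̂(1−p̂)(1/n₁+1/n₂)) = √(0.219001·0.780999·0.000493684) = √(8.44394e-05) = 0.009189.
z = (0.224342 − 0.215221)/0.009189 = 0.009121/0.009189 = 0.993.
Two-sided p-value ≈ 2·Φ(−0.993) = 0.3209. With α = 0.01, fail to reject H₀.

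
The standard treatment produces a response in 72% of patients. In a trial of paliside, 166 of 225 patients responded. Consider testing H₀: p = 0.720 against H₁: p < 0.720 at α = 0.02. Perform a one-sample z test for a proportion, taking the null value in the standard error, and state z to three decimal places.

z = 0.594

p̂ = 166/225 = 0.73778.
SE = √(p₀(1−p₀)/n) = √(0.2016/225) = 0.02993.
z = (0.73778 − 0.72)/0.02993 = 0.01778/0.02993 = 0.594.
p-value = P(Z < 0.594) ≈ 0.7237, so at α = 0.02 we fail to reject H₀.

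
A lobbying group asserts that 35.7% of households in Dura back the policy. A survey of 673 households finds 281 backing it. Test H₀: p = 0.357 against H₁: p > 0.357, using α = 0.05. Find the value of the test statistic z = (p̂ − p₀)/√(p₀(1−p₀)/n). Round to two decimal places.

p̂ = 281/673 ≈ 0.41753.
Standard error under H₀: √(0.357×0.643/673) = 0.01847.
z = (0.41753 − 0.357)/0.01847 = 0.06053/0.01847 = 3.28.
p-value = P(Z > 3.278) ≈ 0.0005, so at α = 0.05 we reject H₀.

z = 3.28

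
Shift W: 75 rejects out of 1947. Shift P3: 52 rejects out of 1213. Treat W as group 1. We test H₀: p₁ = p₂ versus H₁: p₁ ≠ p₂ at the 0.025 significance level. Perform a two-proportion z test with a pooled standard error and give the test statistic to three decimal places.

z = -0.605

p̂₁ = 75/1947 ≈ 0.038521, p̂₂ = 52/1213 ≈ 0.042869.
Pooled p̂ = (75+52)/(1947+1213) = 127/3160 = 0.040190.
SE = √(0.0385746 × 0.00133801) = 0.007184.
z = (0.038521 − 0.042869)/0.007184 = -0.004348/0.007184 = -0.605.
Two-sided p-value ≈ 2·Φ(−0.605) = 0.5450; since p > α = 0.025, fail to reject H₀.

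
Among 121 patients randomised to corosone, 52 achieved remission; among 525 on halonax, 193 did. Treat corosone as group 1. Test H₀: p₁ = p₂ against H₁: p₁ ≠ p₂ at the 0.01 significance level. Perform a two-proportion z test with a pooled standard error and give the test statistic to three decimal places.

p̂₁ = 52/121 ≈ 0.42975, p̂₂ = 193/525 ≈ 0.36762.
Pooled p̂ = (52+193)/(121+525) = 245/646 = 0.37926.
SE = √(0.235421 × 0.0101692) = 0.04893.
z = (0.42975 − 0.36762)/0.04893 = 0.06213/0.04893 = 1.270.
Two-sided p-value ≈ 2·Φ(−1.270) = 0.2041, so at α = 0.01 we fail to reject H₀.

z = 1.270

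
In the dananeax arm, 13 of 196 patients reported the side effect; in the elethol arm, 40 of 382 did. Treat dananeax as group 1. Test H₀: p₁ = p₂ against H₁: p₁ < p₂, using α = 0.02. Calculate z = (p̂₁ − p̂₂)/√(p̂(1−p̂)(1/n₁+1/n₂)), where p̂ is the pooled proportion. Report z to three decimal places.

z = -1.514

p̂₁ = 13/196 ≈ 0.066327, p̂₂ = 40/382 ≈ 0.104712.
Pooled p̂ = (13+40)/(196+382) = 53/578 = 0.091696.
SE = √(p̂(1−p̂)(1/n₁+1/n₂)) = √(0.091696·0.908304·0.00771984) = √(0.000642966) = 0.025357.
z = (0.066327 − 0.104712)/0.025357 = -0.038385/0.025357 = -1.514.
p-value = P(Z < -1.514) ≈ 0.0650; since p > α = 0.02, fail to reject H₀.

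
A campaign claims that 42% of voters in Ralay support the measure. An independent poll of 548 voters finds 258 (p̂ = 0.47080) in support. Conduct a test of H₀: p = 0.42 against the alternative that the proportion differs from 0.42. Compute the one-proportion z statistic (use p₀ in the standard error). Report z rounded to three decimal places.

p̂ = 258/548 ≈ 0.47080.
Standard error under H₀: √(0.42×0.58/548) = 0.02108.
z = (0.47080 − 0.42)/0.02108 = 0.05080/0.02108 = 2.410.
p-value = 2·P(Z > 2.410) ≈ 0.0160.

z = 2.410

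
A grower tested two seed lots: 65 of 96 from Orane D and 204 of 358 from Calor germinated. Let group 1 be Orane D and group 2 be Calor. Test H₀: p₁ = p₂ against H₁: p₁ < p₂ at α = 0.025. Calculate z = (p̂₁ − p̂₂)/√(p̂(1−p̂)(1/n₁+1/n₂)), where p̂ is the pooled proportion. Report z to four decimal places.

p̂₁ = 65/96 ≈ 0.677083, p̂₂ = 204/358 ≈ 0.569832.
Pooled p̂ = (65+204)/(96+358) = 269/454 = 0.592511.
SE = √(p̂(1−p̂)(1/n₁+1/n₂)) = √(0.592511·0.407489·0.01321) = √(0.00318944) = 0.056475.
z = (0.677083 − 0.569832)/0.056475 = 0.107251/0.056475 = 1.8991.
p-value = P(Z < 1.899) ≈ 0.9712. With α = 0.025, fail to reject H₀.

z = 1.8991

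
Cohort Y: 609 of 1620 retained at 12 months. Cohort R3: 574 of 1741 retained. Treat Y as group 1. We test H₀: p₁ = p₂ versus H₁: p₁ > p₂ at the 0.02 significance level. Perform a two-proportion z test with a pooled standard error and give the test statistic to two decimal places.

z = 2.80

p̂₁ = 609/1620 ≈ 0.3759, p̂₂ = 574/1741 ≈ 0.3297.
Pooled p̂ = (609+574)/(1620+1741) = 1183/3361 = 0.3520.
SE = √(p̂(1−p̂)(1/n₁+1/n₂)) = √(0.3520·0.6480·0.00119167) = √(0.000271807) = 0.0165.
z = (0.3759 − 0.3297)/0.0165 = 0.0462/0.0165 = 2.80.
p-value = P(Z > 2.804) ≈ 0.0025; since p < α = 0.02, reject H₀.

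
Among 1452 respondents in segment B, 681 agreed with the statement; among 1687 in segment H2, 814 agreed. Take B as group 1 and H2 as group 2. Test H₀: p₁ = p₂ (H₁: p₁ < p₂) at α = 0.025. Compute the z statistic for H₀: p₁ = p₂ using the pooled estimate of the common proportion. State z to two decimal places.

z = -0.76

p̂₁ = 681/1452 = 0.46901, p̂₂ = 814/1687 = 0.48251.
Pooled p̂ = (681+814)/(1452+1687) = 1495/3139 = 0.47627.
SE = √(p̂(1−p̂)(1/n₁+1/n₂)) = √(0.47627·0.52373·0.00128147) = √(0.000319647) = 0.01788.
z = (0.46901 − 0.48251)/0.01788 = -0.01350/0.01788 = -0.76.
p-value = P(Z < -0.755) ≈ 0.2250; since p > α = 0.025, fail to reject H₀.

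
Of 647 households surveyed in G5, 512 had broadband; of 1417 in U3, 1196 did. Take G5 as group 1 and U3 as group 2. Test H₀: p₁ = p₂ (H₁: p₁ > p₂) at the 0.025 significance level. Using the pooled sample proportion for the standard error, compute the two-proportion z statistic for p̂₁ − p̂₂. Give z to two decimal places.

z = -2.94

p̂₁ = 512/647 = 0.7913, p̂₂ = 1196/1417 = 0.8440.
Pooled p̂ = (512+1196)/(647+1417) = 1708/2064 = 0.8275.
SE = √(0.142731 × 0.00225131) = 0.0179.
z = (0.7913 − 0.8440)/0.0179 = -0.0527/0.0179 = -2.94.
p-value = P(Z > -2.939) ≈ 0.9984. With α = 0.025, fail to reject H₀.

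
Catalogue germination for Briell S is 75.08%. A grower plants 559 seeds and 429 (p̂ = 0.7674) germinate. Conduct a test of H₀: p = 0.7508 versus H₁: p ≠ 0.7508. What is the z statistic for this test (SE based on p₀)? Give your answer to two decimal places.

p̂ = 429/559 ≈ 0.7674.
Under H₀, SE = √(0.7508·0.2492/559) = √(0.000334704) = 0.0183.
z = (0.7674 − 0.7508)/0.0183 = 0.0166/0.0183 = 0.91.
Two-sided p-value ≈ 2·Φ(−0.910) = 0.3630.

z = 0.91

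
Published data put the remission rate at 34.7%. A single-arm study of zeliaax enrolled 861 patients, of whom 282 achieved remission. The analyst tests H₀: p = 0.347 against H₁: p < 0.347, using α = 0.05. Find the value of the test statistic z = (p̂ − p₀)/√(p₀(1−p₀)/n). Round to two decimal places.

p̂ = 282/861 ≈ 0.3275.
SE = √(p₀(1−p₀)/n) = √(0.22659/861) = 0.0162.
z = (0.3275 − 0.347)/0.0162 = -0.0195/0.0162 = -1.20.
p-value = P(Z < -1.200) ≈ 0.1150; since p > α = 0.05, fail to reject H₀.

z = -1.20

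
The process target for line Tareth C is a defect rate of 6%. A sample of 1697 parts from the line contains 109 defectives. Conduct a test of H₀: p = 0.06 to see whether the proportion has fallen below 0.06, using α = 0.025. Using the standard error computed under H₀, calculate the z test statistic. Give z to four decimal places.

p̂ = 109/1697 = 0.064231.
Standard error under H₀: √(0.06×0.94/1697) = 0.005765.
z = (0.064231 − 0.06)/0.005765 = 0.004231/0.005765 = 0.7339.
p-value = P(Z < 0.734) ≈ 0.7685; since p > α = 0.025, fail to reject H₀.

z = 0.7339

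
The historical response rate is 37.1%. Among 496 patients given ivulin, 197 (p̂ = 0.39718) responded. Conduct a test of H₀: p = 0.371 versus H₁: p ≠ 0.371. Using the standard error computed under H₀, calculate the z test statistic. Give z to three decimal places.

p̂ = 197/496 = 0.39718.
Standard error under H₀: √(0.371×0.629/496) = 0.02169.
z = (0.39718 − 0.371)/0.02169 = 0.02618/0.02169 = 1.207.
Two-sided p-value ≈ 2·Φ(−1.207) = 0.2275.

z = 1.207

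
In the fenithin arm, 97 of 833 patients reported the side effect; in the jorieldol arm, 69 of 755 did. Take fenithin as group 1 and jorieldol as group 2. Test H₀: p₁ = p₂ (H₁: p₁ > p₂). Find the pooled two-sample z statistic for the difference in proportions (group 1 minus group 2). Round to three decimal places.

p̂₁ = 97/833 ≈ 0.11645, p̂₂ = 69/755 ≈ 0.09139.
Pooled p̂ = (97+69)/(833+755) = 166/1588 = 0.10453.
SE = √(0.0936066 × 0.00252498) = 0.01537.
z = (0.11645 − 0.09139)/0.01537 = 0.02506/0.01537 = 1.630.
p-value = P(Z > 1.630) ≈ 0.0516.

z = 1.630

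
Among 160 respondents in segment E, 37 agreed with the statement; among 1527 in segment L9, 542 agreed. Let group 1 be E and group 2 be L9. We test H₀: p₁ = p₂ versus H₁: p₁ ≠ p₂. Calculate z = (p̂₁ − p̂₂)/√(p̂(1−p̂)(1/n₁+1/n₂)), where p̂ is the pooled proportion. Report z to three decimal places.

p̂₁ = 37/160 = 0.23125, p̂₂ = 542/1527 = 0.35494.
Pooled p̂ = (37+542)/(160+1527) = 579/1687 = 0.34321.
SE = √(0.225418 × 0.00690488) = 0.03945.
z = (0.23125 − 0.35494)/0.03945 = -0.12369/0.03945 = -3.135.
p-value = 2·P(Z > 3.135) ≈ 0.0017.

z = -3.135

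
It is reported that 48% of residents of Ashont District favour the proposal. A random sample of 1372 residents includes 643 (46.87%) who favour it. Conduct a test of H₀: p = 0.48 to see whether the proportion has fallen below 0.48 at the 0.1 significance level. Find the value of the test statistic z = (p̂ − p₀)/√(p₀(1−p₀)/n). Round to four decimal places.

z = -0.8408

p̂ = 643/1372 = 0.468659.
Under H₀, SE = √(0.48·0.52/1372) = √(0.000181924) = 0.013488.
z = (0.468659 − 0.48)/0.013488 = -0.011341/0.013488 = -0.8408.
p-value = P(Z < -0.841) ≈ 0.2002, so at α = 0.1 we fail to reject H₀.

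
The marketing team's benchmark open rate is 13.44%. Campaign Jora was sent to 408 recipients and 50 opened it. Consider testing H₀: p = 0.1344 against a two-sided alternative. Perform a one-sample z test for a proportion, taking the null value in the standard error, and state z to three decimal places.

z = -0.702

p̂ = 50/408 ≈ 0.12255.
Standard error under H₀: √(0.1344×0.8656/408) = 0.01689.
z = (0.12255 − 0.1344)/0.01689 = -0.01185/0.01689 = -0.702.
Two-sided p-value ≈ 2·Φ(−0.702) = 0.4828.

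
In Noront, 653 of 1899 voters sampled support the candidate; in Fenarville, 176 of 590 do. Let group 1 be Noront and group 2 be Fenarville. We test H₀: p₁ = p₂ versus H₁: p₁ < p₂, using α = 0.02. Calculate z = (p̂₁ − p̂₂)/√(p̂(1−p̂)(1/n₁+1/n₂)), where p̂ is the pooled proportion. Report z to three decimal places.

p̂₁ = 653/1899 ≈ 0.34387, p̂₂ = 176/590 ≈ 0.29831.
Pooled p̂ = (653+176)/(1899+590) = 829/2489 = 0.33307.
SE = √(0.222133 × 0.00222151) = 0.02221.
z = (0.34387 − 0.29831)/0.02221 = 0.04556/0.02221 = 2.051.
p-value = P(Z < 2.051) ≈ 0.9799, so at α = 0.02 we fail to reject H₀.

z = 2.051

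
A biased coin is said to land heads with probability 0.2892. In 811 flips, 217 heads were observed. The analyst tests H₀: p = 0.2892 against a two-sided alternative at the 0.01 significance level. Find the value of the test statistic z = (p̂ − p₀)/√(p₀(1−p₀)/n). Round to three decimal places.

z = -1.359

p̂ = 217/811 = 0.26757.
SE = √(p₀(1−p₀)/n) = √(0.20556/811) = 0.01592.
z = (0.26757 − 0.2892)/0.01592 = -0.02163/0.01592 = -1.359.
Two-sided p-value ≈ 2·Φ(−1.359) = 0.1743; since p > α = 0.01, fail to reject H₀.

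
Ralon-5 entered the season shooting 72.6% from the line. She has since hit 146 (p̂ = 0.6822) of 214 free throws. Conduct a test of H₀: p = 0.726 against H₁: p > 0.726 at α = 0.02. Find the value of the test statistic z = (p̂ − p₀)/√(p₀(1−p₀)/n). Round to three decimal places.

p̂ = 146/214 = 0.68224.
Under H₀, SE = √(0.726·0.274/214) = √(0.000929551) = 0.03049.
z = (0.68224 − 0.726)/0.03049 = -0.04376/0.03049 = -1.435.
p-value = P(Z > -1.435) ≈ 0.9244; since p > α = 0.02, fail to reject H₀.

z = -1.435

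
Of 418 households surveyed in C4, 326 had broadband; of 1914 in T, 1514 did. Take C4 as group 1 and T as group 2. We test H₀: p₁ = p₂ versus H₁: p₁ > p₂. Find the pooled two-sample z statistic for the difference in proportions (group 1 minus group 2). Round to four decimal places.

z = -0.5043

p̂₁ = 326/418 = 0.7799043, p̂₂ = 1514/1914 = 0.7910136.
Pooled p̂ = (326+1514)/(418+1914) = 1840/2332 = 0.7890223.
SE = √(0.166466 × 0.00291481) = 0.0220276.
z = (0.7799043 − 0.7910136)/0.0220276 = -0.0111093/0.0220276 = -0.5043.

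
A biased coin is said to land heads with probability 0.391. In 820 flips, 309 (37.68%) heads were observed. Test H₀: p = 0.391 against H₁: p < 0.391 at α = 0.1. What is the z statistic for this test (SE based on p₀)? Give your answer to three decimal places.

p̂ = 309/820 ≈ 0.37683.
Standard error under H₀: √(0.391×0.609/820) = 0.01704.
z = (0.37683 − 0.391)/0.01704 = -0.01417/0.01704 = -0.832.
p-value = P(Z < -0.832) ≈ 0.2028. With α = 0.1, fail to reject H₀.

z = -0.832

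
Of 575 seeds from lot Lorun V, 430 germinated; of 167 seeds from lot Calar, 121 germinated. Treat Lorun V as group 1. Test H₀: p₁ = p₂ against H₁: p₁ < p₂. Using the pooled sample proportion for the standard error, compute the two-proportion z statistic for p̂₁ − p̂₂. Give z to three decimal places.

p̂₁ = 430/575 = 0.74783, p̂₂ = 121/167 = 0.72455.
Pooled p̂ = (430+121)/(575+167) = 551/742 = 0.74259.
SE = √(p̂(1−p̂)(1/n₁+1/n₂)) = √(0.74259·0.25741·0.00772715) = √(0.00147706) = 0.03843.
z = (0.74783 − 0.72455)/0.03843 = 0.02328/0.03843 = 0.606.

z = 0.606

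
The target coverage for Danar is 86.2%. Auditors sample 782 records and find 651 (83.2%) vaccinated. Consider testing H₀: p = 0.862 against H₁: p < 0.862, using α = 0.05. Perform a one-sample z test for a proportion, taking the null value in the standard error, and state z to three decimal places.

z = -2.393

p̂ = 651/782 ≈ 0.832481.
Standard error under H₀: √(0.862×0.138/782) = 0.012334.
z = (0.832481 − 0.862)/0.012334 = -0.029519/0.012334 = -2.393.
p-value = P(Z < -2.393) ≈ 0.0083, so at α = 0.05 we reject H₀.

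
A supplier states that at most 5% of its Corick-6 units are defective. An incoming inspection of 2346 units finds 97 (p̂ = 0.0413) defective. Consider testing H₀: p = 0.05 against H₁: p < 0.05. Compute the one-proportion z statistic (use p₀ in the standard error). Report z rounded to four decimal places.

z = -1.9230

p̂ = 97/2346 ≈ 0.0413470.
SE = √(p₀(1−p₀)/n) = √(0.0475/2346) = 0.0044997.
z = (0.0413470 − 0.05)/0.0044997 = -0.0086530/0.0044997 = -1.9230.
p-value = P(Z < -1.923) ≈ 0.0272.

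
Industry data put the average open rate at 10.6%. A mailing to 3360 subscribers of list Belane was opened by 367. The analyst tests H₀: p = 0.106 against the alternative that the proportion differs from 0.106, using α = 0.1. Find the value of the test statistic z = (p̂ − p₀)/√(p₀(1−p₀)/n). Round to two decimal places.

z = 0.61

p̂ = 367/3360 ≈ 0.10923.
SE = √(p₀(1−p₀)/n) = √(0.094764/3360) = 0.00531.
z = (0.10923 − 0.106)/0.00531 = 0.00323/0.00531 = 0.61.
Two-sided p-value ≈ 2·Φ(−0.607) = 0.5435, so at α = 0.1 we fail to reject H₀.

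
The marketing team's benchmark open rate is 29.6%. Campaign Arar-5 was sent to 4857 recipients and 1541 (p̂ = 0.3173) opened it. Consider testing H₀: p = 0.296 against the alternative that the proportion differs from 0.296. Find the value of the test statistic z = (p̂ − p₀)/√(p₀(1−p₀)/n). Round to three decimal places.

z = 3.248

p̂ = 1541/4857 = 0.317274.
Standard error under H₀: √(0.296×0.704/4857) = 0.006550.
z = (0.317274 − 0.296)/0.006550 = 0.021274/0.006550 = 3.248.
p-value = 2·P(Z > 3.248) ≈ 0.0012.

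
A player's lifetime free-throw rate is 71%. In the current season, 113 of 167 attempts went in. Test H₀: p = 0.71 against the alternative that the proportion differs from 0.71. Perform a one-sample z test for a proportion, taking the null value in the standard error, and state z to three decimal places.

z = -0.950

p̂ = 113/167 ≈ 0.67665.
Under H₀, SE = √(0.71·0.29/167) = √(0.00123293) = 0.03511.
z = (0.67665 − 0.71)/0.03511 = -0.03335/0.03511 = -0.950.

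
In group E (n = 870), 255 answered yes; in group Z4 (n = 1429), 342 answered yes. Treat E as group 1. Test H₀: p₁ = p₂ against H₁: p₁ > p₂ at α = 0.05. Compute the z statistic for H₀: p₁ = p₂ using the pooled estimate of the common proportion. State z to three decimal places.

z = 2.852

p̂₁ = 255/870 = 0.293103, p̂₂ = 342/1429 = 0.239328.
Pooled p̂ = (255+342)/(870+1429) = 597/2299 = 0.259678.
SE = √(p̂(1−p̂)(1/n₁+1/n₂)) = √(0.259678·0.740322·0.00184922) = √(0.000355503) = 0.018855.
z = (0.293103 − 0.239328)/0.018855 = 0.053775/0.018855 = 2.852.
p-value = P(Z > 2.852) ≈ 0.0022, so at α = 0.05 we reject H₀.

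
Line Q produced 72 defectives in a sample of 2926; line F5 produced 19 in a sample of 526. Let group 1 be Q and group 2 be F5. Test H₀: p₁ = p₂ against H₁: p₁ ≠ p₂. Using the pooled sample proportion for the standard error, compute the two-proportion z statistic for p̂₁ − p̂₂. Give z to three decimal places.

z = -1.518

p̂₁ = 72/2926 = 0.024607, p̂₂ = 19/526 = 0.036122.
Pooled p̂ = (72+19)/(2926+526) = 91/3452 = 0.026362.
SE = √(0.0256666 × 0.0022429) = 0.007587.
z = (0.024607 − 0.036122)/0.007587 = -0.011515/0.007587 = -1.518.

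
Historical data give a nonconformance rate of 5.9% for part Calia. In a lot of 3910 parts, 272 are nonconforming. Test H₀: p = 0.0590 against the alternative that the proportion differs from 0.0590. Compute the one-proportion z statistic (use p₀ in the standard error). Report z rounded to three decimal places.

p̂ = 272/3910 = 0.06957.
SE = √(p₀(1−p₀)/n) = √(0.055519/3910) = 0.00377.
z = (0.06957 − 0.059)/0.00377 = 0.01057/0.00377 = 2.804.

z = 2.804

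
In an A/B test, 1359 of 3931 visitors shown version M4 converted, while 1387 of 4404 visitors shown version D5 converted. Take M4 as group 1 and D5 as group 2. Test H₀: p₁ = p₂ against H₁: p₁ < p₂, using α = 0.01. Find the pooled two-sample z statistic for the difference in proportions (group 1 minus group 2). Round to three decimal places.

p̂₁ = 1359/3931 = 0.34571, p̂₂ = 1387/4404 = 0.31494.
Pooled p̂ = (1359+1387)/(3931+4404) = 2746/8335 = 0.32945.
SE = √(0.220914 × 0.000481454) = 0.01031.
z = (0.34571 − 0.31494)/0.01031 = 0.03077/0.01031 = 2.984.
p-value = P(Z < 2.984) ≈ 0.9986. With α = 0.01, fail to reject H₀.

z = 2.984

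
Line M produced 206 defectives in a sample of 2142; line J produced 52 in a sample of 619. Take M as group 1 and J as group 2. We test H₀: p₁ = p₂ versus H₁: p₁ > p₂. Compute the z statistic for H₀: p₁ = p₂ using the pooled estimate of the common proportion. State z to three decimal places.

z = 0.916

p̂₁ = 206/2142 ≈ 0.09617, p̂₂ = 52/619 ≈ 0.08401.
Pooled p̂ = (206+52)/(2142+619) = 258/2761 = 0.09344.
SE = √(0.0847125 × 0.00208236) = 0.01328.
z = (0.09617 − 0.08401)/0.01328 = 0.01216/0.01328 = 0.916.
p-value = P(Z > 0.916) ≈ 0.1798.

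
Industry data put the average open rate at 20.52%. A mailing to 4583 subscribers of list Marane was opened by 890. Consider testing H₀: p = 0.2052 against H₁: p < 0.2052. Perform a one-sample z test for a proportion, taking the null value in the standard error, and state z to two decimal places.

z = -1.84

p̂ = 890/4583 ≈ 0.19420.
Standard error under H₀: √(0.2052×0.7948/4583) = 0.00597.
z = (0.19420 − 0.2052)/0.00597 = -0.01100/0.00597 = -1.84.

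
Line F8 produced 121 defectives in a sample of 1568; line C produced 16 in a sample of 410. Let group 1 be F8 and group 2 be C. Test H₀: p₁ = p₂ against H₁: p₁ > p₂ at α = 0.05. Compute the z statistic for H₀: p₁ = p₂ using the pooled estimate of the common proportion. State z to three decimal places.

z = 2.708

p̂₁ = 121/1568 = 0.0771684, p̂₂ = 16/410 = 0.0390244.
Pooled p̂ = (121+16)/(1568+410) = 137/1978 = 0.0692619.
SE = √(0.0644647 × 0.00307678) = 0.0140835.
z = (0.0771684 − 0.0390244)/0.0140835 = 0.0381440/0.0140835 = 2.708.
p-value = P(Z > 2.708) ≈ 0.0034. With α = 0.05, reject H₀.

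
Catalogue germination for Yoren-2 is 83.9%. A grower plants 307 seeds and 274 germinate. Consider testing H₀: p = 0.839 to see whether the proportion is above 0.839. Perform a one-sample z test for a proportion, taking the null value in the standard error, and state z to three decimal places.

p̂ = 274/307 ≈ 0.89251.
Under H₀, SE = √(0.839·0.161/307) = √(0.000439997) = 0.02098.
z = (0.89251 − 0.839)/0.02098 = 0.05351/0.02098 = 2.551.

z = 2.551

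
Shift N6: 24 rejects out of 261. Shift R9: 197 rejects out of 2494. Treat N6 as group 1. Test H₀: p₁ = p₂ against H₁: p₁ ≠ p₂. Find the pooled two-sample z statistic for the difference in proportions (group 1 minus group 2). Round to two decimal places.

z = 0.73

p̂₁ = 24/261 = 0.0920, p̂₂ = 197/2494 = 0.0790.
Pooled p̂ = (24+197)/(261+2494) = 221/2755 = 0.0802.
SE = √(0.0737829 × 0.00423238) = 0.0177.
z = (0.0920 − 0.0790)/0.0177 = 0.0130/0.0177 = 0.73.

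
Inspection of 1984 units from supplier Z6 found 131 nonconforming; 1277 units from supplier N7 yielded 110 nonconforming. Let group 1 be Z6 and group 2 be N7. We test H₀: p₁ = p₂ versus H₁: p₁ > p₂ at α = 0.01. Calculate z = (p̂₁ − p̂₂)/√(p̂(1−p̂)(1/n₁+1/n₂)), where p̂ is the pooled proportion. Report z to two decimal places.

p̂₁ = 131/1984 = 0.0660, p̂₂ = 110/1277 = 0.0861.
Pooled p̂ = (131+110)/(1984+1277) = 241/3261 = 0.0739.
SE = √(0.068442 × 0.00128712) = 0.0094.
z = (0.0660 − 0.0861)/0.0094 = -0.0201/0.0094 = -2.14.
p-value = P(Z > -2.143) ≈ 0.9839, so at α = 0.01 we fail to reject H₀.

z = -2.14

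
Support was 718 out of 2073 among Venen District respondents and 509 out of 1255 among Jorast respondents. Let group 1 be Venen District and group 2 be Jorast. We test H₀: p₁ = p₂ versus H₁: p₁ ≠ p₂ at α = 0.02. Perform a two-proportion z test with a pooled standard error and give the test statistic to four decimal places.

z = -3.4320

p̂₁ = 718/2073 ≈ 0.346358, p̂₂ = 509/1255 ≈ 0.405578.
Pooled p̂ = (718+509)/(2073+1255) = 1227/3328 = 0.368690.
SE = √(p̂(1−p̂)(1/n₁+1/n₂)) = √(0.368690·0.631310·0.00127921) = √(0.000297745) = 0.017255.
z = (0.346358 − 0.405578)/0.017255 = -0.059220/0.017255 = -3.4320.
p-value = 2·P(Z > 3.432) ≈ 0.0006. With α = 0.02, reject H₀.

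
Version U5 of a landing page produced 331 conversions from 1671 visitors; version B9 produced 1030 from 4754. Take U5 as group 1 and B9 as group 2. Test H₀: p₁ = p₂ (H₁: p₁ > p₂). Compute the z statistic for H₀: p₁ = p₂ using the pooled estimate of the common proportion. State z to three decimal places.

z = -1.598

p̂₁ = 331/1671 = 0.1980850, p̂₂ = 1030/4754 = 0.2166597.
Pooled p̂ = (331+1030)/(1671+4754) = 1361/6425 = 0.2118288.
SE = √(p̂(1−p̂)(1/n₁+1/n₂)) = √(0.2118288·0.7881712·0.000808793) = √(0.000135034) = 0.0116204.
z = (0.1980850 − 0.2166597)/0.0116204 = -0.0185747/0.0116204 = -1.598.
p-value = P(Z > -1.598) ≈ 0.9450.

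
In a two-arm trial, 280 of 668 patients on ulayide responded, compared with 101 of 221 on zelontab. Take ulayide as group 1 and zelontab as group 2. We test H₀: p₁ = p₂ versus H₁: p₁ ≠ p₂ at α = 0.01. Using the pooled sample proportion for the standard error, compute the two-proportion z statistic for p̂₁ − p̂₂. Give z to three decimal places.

p̂₁ = 280/668 ≈ 0.41916, p̂₂ = 101/221 ≈ 0.45701.
Pooled p̂ = (280+101)/(668+221) = 381/889 = 0.42857.
SE = √(0.244898 × 0.00602189) = 0.03840.
z = (0.41916 − 0.45701)/0.03840 = -0.03785/0.03840 = -0.986.
p-value = 2·P(Z > 0.986) ≈ 0.3243. With α = 0.01, fail to reject H₀.

z = -0.986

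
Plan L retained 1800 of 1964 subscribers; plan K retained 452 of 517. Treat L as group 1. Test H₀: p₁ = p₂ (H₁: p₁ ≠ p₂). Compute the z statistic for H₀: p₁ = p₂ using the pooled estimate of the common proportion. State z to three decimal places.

p̂₁ = 1800/1964 = 0.91650, p̂₂ = 452/517 = 0.87427.
Pooled p̂ = (1800+452)/(1964+517) = 2252/2481 = 0.90770.
SE = √(p̂(1−p̂)(1/n₁+1/n₂)) = √(0.90770·0.09230·0.0024434) = √(0.000204713) = 0.01431.
z = (0.91650 − 0.87427)/0.01431 = 0.04223/0.01431 = 2.951.
p-value = 2·P(Z > 2.951) ≈ 0.0032.

z = 2.951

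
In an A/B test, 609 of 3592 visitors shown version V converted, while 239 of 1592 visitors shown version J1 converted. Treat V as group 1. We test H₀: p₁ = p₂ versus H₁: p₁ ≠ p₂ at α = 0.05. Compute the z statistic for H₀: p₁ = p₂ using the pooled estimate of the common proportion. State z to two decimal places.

p̂₁ = 609/3592 = 0.16954, p̂₂ = 239/1592 = 0.15013.
Pooled p̂ = (609+239)/(3592+1592) = 848/5184 = 0.16358.
SE = √(p̂(1−p̂)(1/n₁+1/n₂)) = √(0.16358·0.83642·0.000906537) = √(0.000124034) = 0.01114.
z = (0.16954 − 0.15013)/0.01114 = 0.01941/0.01114 = 1.74.
p-value = 2·P(Z > 1.744) ≈ 0.0812. With α = 0.05, fail to reject H₀.

z = 1.74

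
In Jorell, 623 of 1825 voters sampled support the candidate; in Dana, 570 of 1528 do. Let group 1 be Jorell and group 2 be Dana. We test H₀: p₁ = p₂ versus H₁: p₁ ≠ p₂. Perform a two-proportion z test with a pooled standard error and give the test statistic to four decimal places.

z = -1.9075

p̂₁ = 623/1825 ≈ 0.341370, p̂₂ = 570/1528 ≈ 0.373037.
Pooled p̂ = (623+570)/(1825+1528) = 1193/3353 = 0.355801.
SE = √(0.229207 × 0.0012024) = 0.016601.
z = (0.341370 − 0.373037)/0.016601 = -0.031667/0.016601 = -1.9075.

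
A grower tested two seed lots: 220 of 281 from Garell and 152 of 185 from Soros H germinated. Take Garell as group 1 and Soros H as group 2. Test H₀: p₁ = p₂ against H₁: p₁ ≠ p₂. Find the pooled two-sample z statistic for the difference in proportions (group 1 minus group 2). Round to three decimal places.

p̂₁ = 220/281 ≈ 0.78292, p̂₂ = 152/185 ≈ 0.82162.
Pooled p̂ = (220+152)/(281+185) = 372/466 = 0.79828.
SE = √(p̂(1−p̂)(1/n₁+1/n₂)) = √(0.79828·0.20172·0.00896412) = √(0.00144347) = 0.03799.
z = (0.78292 − 0.82162)/0.03799 = -0.03870/0.03799 = -1.019.
Two-sided p-value ≈ 2·Φ(−1.019) = 0.3083.

z = -1.019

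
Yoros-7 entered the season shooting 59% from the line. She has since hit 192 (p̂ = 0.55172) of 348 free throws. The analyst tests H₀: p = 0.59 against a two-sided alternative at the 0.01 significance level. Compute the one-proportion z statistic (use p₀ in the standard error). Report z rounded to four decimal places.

z = -1.4518

p̂ = 192/348 = 0.551724.
Under H₀, SE = √(0.59·0.41/348) = √(0.000695115) = 0.026365.
z = (0.551724 − 0.59)/0.026365 = -0.038276/0.026365 = -1.4518.
Two-sided p-value ≈ 2·Φ(−1.452) = 0.1466, so at α = 0.01 we fail to reject H₀.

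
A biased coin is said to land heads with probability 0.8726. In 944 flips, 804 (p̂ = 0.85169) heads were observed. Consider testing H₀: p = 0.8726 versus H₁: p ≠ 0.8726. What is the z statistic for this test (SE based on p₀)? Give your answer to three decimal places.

z = -1.926

p̂ = 804/944 = 0.851695.
SE = √(p₀(1−p₀)/n) = √(0.11117/944) = 0.010852.
z = (0.851695 − 0.8726)/0.010852 = -0.020905/0.010852 = -1.926.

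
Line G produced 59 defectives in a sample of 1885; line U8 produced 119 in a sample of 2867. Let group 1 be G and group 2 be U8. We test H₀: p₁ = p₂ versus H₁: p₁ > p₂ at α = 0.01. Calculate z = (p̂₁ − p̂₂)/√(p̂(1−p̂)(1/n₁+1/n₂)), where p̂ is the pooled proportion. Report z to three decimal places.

p̂₁ = 59/1885 = 0.03130, p̂₂ = 119/2867 = 0.04151.
Pooled p̂ = (59+119)/(1885+2867) = 178/4752 = 0.03746.
SE = √(0.0360548 × 0.000879301) = 0.00563.
z = (0.03130 − 0.04151)/0.00563 = -0.01021/0.00563 = -1.813.
p-value = P(Z > -1.813) ≈ 0.9651; since p > α = 0.01, fail to reject H₀.

z = -1.813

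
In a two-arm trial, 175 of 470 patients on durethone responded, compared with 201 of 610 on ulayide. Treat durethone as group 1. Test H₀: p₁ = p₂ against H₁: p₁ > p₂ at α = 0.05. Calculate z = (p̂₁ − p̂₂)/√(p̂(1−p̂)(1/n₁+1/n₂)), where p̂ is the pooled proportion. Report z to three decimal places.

p̂₁ = 175/470 = 0.37234, p̂₂ = 201/610 = 0.32951.
Pooled p̂ = (175+201)/(470+610) = 376/1080 = 0.34815.
SE = √(p̂(1−p̂)(1/n₁+1/n₂)) = √(0.34815·0.65185·0.003767) = √(0.000854888) = 0.02924.
z = (0.37234 − 0.32951)/0.02924 = 0.04283/0.02924 = 1.465.
p-value = P(Z > 1.465) ≈ 0.0715; since p > α = 0.05, fail to reject H₀.

z = 1.465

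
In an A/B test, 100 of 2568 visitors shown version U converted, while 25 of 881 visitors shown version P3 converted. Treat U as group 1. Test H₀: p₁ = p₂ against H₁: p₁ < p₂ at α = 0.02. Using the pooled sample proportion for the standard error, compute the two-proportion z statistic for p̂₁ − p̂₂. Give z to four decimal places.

p̂₁ = 100/2568 ≈ 0.038941, p̂₂ = 25/881 ≈ 0.028377.
Pooled p̂ = (100+25)/(2568+881) = 125/3449 = 0.036242.
SE = √(p̂(1−p̂)(1/n₁+1/n₂)) = √(0.036242·0.963758·0.00152448) = √(5.32484e-05) = 0.007297.
z = (0.038941 − 0.028377)/0.007297 = 0.010564/0.007297 = 1.4477.
p-value = P(Z < 1.448) ≈ 0.9261; since p > α = 0.02, fail to reject H₀.

z = 1.4477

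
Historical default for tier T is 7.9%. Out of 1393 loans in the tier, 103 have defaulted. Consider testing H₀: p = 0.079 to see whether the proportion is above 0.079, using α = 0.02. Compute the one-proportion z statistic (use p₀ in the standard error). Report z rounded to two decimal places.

z = -0.70

p̂ = 103/1393 = 0.07394.
Standard error under H₀: √(0.079×0.921/1393) = 0.00723.
z = (0.07394 − 0.079)/0.00723 = -0.00506/0.00723 = -0.70.
p-value = P(Z > -0.700) ≈ 0.7580; since p > α = 0.02, fail to reject H₀.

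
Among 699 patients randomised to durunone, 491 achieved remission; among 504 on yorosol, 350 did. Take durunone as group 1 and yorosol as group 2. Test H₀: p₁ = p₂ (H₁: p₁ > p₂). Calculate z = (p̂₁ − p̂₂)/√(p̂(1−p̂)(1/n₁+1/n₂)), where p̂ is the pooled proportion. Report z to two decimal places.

p̂₁ = 491/699 = 0.7024, p̂₂ = 350/504 = 0.6944.
Pooled p̂ = (491+350)/(699+504) = 841/1203 = 0.6991.
SE = √(0.210365 × 0.00341474) = 0.0268.
z = (0.7024 − 0.6944)/0.0268 = 0.0080/0.0268 = 0.30.
p-value = P(Z > 0.298) ≈ 0.3828.

z = 0.30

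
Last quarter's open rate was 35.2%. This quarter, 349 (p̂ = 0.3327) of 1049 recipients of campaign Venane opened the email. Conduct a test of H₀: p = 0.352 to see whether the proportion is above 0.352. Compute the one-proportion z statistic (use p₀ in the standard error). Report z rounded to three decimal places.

p̂ = 349/1049 ≈ 0.332698.
Standard error under H₀: √(0.352×0.648/1049) = 0.014746.
z = (0.332698 − 0.352)/0.014746 = -0.019302/0.014746 = -1.309.
p-value = P(Z > -1.309) ≈ 0.9047.

z = -1.309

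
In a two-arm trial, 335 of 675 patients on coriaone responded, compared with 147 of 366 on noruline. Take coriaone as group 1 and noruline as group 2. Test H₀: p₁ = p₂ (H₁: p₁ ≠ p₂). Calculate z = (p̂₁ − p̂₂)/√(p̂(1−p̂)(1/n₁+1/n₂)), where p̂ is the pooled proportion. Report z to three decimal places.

p̂₁ = 335/675 ≈ 0.49630, p̂₂ = 147/366 ≈ 0.40164.
Pooled p̂ = (335+147)/(675+366) = 482/1041 = 0.46302.
SE = √(p̂(1−p̂)(1/n₁+1/n₂)) = √(0.46302·0.53698·0.00421372) = √(0.00104767) = 0.03237.
z = (0.49630 − 0.40164)/0.03237 = 0.09466/0.03237 = 2.924.
p-value = 2·P(Z > 2.924) ≈ 0.0035.

z = 2.924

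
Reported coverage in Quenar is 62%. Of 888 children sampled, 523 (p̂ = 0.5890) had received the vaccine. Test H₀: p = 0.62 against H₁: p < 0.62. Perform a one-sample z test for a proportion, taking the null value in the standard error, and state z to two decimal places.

z = -1.91

p̂ = 523/888 = 0.58896.
SE = √(p₀(1−p₀)/n) = √(0.2356/888) = 0.01629.
z = (0.58896 − 0.62)/0.01629 = -0.03104/0.01629 = -1.91.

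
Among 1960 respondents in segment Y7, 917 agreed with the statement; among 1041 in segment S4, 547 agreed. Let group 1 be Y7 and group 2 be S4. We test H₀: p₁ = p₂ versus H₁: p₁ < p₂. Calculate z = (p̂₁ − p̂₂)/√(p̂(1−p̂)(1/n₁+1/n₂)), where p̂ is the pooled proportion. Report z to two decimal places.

p̂₁ = 917/1960 = 0.4679, p̂₂ = 547/1041 = 0.5255.
Pooled p̂ = (917+547)/(1960+1041) = 1464/3001 = 0.4878.
SE = √(0.249852 × 0.00147082) = 0.0192.
z = (0.4679 − 0.5255)/0.0192 = -0.0576/0.0192 = -3.00.
p-value = P(Z < -3.005) ≈ 0.0013.

z = -3.00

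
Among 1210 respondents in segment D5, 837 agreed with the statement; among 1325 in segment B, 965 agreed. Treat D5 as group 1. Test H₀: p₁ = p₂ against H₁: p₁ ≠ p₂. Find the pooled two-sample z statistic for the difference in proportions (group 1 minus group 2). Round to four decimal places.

p̂₁ = 837/1210 = 0.691736, p̂₂ = 965/1325 = 0.728302.
Pooled p̂ = (837+965)/(1210+1325) = 1802/2535 = 0.710848.
SE = √(p̂(1−p̂)(1/n₁+1/n₂)) = √(0.710848·0.289152·0.00158116) = √(0.000324997) = 0.018028.
z = (0.691736 − 0.728302)/0.018028 = -0.036566/0.018028 = -2.0283.
p-value = 2·P(Z > 2.028) ≈ 0.0425.

z = -2.0283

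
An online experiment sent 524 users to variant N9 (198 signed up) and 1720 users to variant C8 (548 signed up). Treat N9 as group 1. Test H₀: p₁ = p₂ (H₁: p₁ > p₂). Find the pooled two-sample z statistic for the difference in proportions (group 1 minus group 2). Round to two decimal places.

z = 2.52

p̂₁ = 198/524 ≈ 0.3779, p̂₂ = 548/1720 ≈ 0.3186.
Pooled p̂ = (198+548)/(524+1720) = 746/2244 = 0.3324.
SE = √(0.221924 × 0.00248979) = 0.0235.
z = (0.3779 − 0.3186)/0.0235 = 0.0593/0.0235 = 2.52.
p-value = P(Z > 2.521) ≈ 0.0059.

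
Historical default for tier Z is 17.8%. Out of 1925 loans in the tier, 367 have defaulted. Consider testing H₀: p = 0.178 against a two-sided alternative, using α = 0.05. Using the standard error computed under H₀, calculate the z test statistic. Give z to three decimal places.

p̂ = 367/1925 ≈ 0.19065.
Under H₀, SE = √(0.178·0.822/1925) = √(7.60083e-05) = 0.00872.
z = (0.19065 − 0.178)/0.00872 = 0.01265/0.00872 = 1.451.
Two-sided p-value ≈ 2·Φ(−1.451) = 0.1468. With α = 0.05, fail to reject H₀.

z = 1.451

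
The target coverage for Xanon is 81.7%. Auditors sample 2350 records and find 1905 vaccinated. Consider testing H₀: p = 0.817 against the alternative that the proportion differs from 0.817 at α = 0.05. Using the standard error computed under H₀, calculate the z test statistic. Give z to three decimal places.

z = -0.798

p̂ = 1905/2350 ≈ 0.810638.
SE = √(p₀(1−p₀)/n) = √(0.14951/2350) = 0.007976.
z = (0.810638 − 0.817)/0.007976 = -0.006362/0.007976 = -0.798.
Two-sided p-value ≈ 2·Φ(−0.798) = 0.4251, so at α = 0.05 we fail to reject H₀.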